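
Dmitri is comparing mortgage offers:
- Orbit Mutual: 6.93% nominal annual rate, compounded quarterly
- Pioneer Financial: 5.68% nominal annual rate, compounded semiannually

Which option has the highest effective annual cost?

Orbit Mutual: (1 + 0.0693/4)^4 − 1 = 7.112%
Pioneer Financial: (1 + 0.0568/2)^2 − 1 = 5.761%
The highest effective annual rate is Orbit Mutual at 7.112%.

Orbit Mutual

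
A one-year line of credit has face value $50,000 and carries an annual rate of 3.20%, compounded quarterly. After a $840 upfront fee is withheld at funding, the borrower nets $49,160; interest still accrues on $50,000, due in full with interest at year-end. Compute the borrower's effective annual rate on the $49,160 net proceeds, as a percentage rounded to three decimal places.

5.003%

Amount owed after one year: 50,000 × (1 + 0.0320/4)^4 = 50,000 × 1.032386 = $51,619.30.
Effective rate on net proceeds: 51,619.30 / 49,160 − 1 = 0.050026 = 5.003%.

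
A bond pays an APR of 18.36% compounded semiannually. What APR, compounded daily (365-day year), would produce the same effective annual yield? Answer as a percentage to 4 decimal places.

17.5698%

EAR = (1 + 0.1836/2)^2 − 1 = 0.192027.
Solve (1 + r/365)^365 = 1.192027: r/365 = 1.192027^(1/365) − 1 = 0.000481, so r = 0.175698 = 17.5698%.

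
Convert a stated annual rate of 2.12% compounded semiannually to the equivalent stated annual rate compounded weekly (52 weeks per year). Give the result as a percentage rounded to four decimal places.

EAR = (1 + 0.0212/2)^2 − 1 = 0.021312.
Solve (1 + r/52)^52 = 1.021312: r/52 = 1.021312^(1/52) − 1 = 0.000406, so r = 0.021093 = 2.1093%.

2.1093%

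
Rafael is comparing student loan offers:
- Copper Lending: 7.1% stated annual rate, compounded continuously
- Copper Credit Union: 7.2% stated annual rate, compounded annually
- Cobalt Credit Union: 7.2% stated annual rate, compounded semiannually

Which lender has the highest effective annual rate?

Copper Lending: e^0.071 − 1 = 7.358%
Copper Credit Union: compounded annually, EAR = 7.200%
Cobalt Credit Union: (1 + 0.072/2)^2 − 1 = 7.330%
The highest effective annual rate is Copper Lending at 7.358%.

Copper Lending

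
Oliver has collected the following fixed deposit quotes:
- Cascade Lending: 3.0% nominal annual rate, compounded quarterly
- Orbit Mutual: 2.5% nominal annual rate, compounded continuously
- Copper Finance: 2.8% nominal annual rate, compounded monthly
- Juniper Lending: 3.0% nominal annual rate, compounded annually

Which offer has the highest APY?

Cascade Lending: (1 + 0.030/4)^4 − 1 = 3.034%
Orbit Mutual: e^0.025 − 1 = 2.532%
Copper Finance: (1 + 0.028/12)^12 − 1 = 2.836%
Juniper Lending: compounded annually, EAR = 3.000%
The highest effective annual rate is Cascade Lending at 3.034%.

Cascade Lending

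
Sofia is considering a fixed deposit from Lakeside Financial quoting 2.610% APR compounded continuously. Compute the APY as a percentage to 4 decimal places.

With continuous compounding, EAR = e^0.02610 − 1.
e^0.02610 = 1.026444, so EAR = 0.026444 = 2.6444%.

2.6444%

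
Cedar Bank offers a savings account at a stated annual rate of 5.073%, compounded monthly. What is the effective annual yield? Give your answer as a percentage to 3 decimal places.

EAR = (1 + 0.05073/12)^12 − 1.
= (1 + 0.004228)^12 − 1 = 1.051926 − 1 = 5.193%.

5.193%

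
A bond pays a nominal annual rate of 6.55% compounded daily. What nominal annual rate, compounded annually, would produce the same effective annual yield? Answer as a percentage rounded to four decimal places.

6.7686%

EAR = (1 + 0.0655/365)^365 − 1 = 0.067686.
Compounded annually, the equivalent nominal rate is the EAR itself: 6.7686%.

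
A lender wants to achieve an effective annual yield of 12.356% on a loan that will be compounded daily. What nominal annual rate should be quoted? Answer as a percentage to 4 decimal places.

11.6521%

(1 + r/365)^365 − 1 = 0.12356, so 1 + r/365 = 1.12356^(1/365).
r/365 = 0.000319, so r = 0.116521 = 11.6521%.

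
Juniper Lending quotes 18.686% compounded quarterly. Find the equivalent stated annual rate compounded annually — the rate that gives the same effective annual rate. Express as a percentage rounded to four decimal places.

EAR = (1 + 0.18686/4)^4 − 1 = 0.200366.
Compounded annually, the equivalent nominal rate is the EAR itself: 20.0366%.

20.0366%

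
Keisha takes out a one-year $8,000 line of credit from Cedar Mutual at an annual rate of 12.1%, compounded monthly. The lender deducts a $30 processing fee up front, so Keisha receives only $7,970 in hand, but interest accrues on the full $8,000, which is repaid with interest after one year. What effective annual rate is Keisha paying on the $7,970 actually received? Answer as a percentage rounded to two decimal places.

13.22%

Amount owed after one year: 8,000 × (1 + 0.121/12)^12 = 8,000 × 1.127941 = $9,023.53.
Effective rate on net proceeds: 9,023.53 / 7,970 − 1 = 0.132187 = 13.22%.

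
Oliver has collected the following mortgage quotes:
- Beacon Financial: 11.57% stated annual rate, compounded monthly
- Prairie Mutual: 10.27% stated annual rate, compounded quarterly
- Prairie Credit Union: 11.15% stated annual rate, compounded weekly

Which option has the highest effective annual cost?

Beacon Financial

Beacon Financial: (1 + 0.1157/12)^12 − 1 = 12.204%
Prairie Mutual: (1 + 0.1027/4)^4 − 1 = 10.672%
Prairie Credit Union: (1 + 0.1115/52)^52 − 1 = 11.782%
The highest effective annual rate is Beacon Financial at 12.204%.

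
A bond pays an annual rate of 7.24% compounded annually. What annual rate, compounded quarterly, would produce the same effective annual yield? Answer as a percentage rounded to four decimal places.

Compounded annually, EAR = nominal = 0.072400.
Solve (1 + r/4)^4 = 1.072400: r/4 = 1.072400^(1/4) − 1 = 0.017628, so r = 0.070513 = 7.0513%.

7.0513%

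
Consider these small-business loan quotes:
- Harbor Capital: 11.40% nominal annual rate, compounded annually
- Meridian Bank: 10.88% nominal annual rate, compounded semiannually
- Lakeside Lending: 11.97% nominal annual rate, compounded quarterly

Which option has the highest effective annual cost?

Lakeside Lending

Harbor Capital: compounded annually, EAR = 11.400%
Meridian Bank: (1 + 0.1088/2)^2 − 1 = 11.176%
Lakeside Lending: (1 + 0.1197/4)^4 − 1 = 12.518%
The highest effective annual rate is Lakeside Lending at 12.518%.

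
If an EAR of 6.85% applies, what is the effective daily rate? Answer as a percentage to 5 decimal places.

0.01815%

The per-day rate i satisfies (1 + i)^365 = 1 + 0.0685.
i = 1.0685^(1/365) − 1 = 0.0001815 = 0.01815%.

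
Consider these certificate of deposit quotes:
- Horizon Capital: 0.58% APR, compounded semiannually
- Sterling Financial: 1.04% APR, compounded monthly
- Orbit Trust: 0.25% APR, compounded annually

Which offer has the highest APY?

Horizon Capital: (1 + 0.0058/2)^2 − 1 = 0.581%
Sterling Financial: (1 + 0.0104/12)^12 − 1 = 1.045%
Orbit Trust: compounded annually, EAR = 0.250%
The highest effective annual rate is Sterling Financial at 1.045%.

Sterling Financial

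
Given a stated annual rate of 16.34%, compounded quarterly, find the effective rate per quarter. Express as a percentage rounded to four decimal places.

With a nominal annual rate compounded quarterly, the periodic rate is the nominal rate divided by 4.
i = 0.1634 / 4 = 0.0408500 = 4.0850%.

4.0850%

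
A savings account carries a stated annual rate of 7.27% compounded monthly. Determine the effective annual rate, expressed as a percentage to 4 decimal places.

7.5172%

EAR = (1 + 0.0727/12)^12 − 1.
= (1 + 0.006058)^12 − 1 = 1.075172 − 1 = 7.5172%.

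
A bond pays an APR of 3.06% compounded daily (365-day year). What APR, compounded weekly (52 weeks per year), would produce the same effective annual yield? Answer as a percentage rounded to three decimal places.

3.061%

EAR = (1 + 0.0306/365)^365 − 1 = 0.031072.
Solve (1 + r/52)^52 = 1.031072: r/52 = 1.031072^(1/52) − 1 = 0.000589, so r = 0.030608 = 3.061%.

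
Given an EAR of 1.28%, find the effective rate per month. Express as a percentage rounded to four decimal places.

The per-month rate i satisfies (1 + i)^12 = 1 + 0.0128.
i = 1.0128^(1/12) − 1 = 0.0010605 = 0.1060%.

0.1060%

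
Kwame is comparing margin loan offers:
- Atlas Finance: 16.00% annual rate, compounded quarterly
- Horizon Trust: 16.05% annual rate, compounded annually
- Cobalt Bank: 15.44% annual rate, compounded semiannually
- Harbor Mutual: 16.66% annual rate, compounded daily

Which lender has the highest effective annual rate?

Harbor Mutual

Atlas Finance: (1 + 0.1600/4)^4 − 1 = 16.986%
Horizon Trust: compounded annually, EAR = 16.050%
Cobalt Bank: (1 + 0.1544/2)^2 − 1 = 16.036%
Harbor Mutual: (1 + 0.1666/365)^365 − 1 = 18.124%
The highest effective annual rate is Harbor Mutual at 18.124%.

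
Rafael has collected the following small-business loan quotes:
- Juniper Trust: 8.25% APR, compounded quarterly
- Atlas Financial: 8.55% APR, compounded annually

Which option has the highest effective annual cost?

Juniper Trust: (1 + 0.0825/4)^4 − 1 = 8.509%
Atlas Financial: compounded annually, EAR = 8.550%
The highest effective annual rate is Atlas Financial at 8.550%.

Atlas Financial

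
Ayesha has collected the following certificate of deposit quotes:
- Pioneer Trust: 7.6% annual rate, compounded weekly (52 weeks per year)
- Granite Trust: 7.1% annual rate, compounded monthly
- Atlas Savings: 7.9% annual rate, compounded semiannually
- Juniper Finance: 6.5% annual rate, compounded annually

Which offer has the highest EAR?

Pioneer Trust: (1 + 0.076/52)^52 − 1 = 7.890%
Granite Trust: (1 + 0.071/12)^12 − 1 = 7.336%
Atlas Savings: (1 + 0.079/2)^2 − 1 = 8.056%
Juniper Finance: compounded annually, EAR = 6.500%
The highest effective annual rate is Atlas Savings at 8.056%.

Atlas Savings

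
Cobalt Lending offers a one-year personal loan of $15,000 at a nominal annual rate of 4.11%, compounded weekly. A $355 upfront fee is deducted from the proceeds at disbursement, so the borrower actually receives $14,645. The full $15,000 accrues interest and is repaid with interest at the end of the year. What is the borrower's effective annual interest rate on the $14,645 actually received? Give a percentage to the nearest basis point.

Amount owed after one year: 15,000 × (1 + 0.0411/52)^52 = 15,000 × 1.041939 = $15,629.09.
Effective rate on net proceeds: 15,629.09 / 14,645 − 1 = 0.067196 = 6.72%.

6.72%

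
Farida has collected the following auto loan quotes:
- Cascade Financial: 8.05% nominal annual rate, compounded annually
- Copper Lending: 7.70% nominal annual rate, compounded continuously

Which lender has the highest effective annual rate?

Cascade Financial

Cascade Financial: compounded annually, EAR = 8.050%
Copper Lending: e^0.0770 − 1 = 8.004%
The highest effective annual rate is Cascade Financial at 8.050%.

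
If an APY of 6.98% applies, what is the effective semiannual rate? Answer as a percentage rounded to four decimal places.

3.4311%

The per-half-year rate i satisfies (1 + i)^2 = 1 + 0.0698.
i = 1.0698^(1/2) − 1 = 0.0343114 = 3.4311%.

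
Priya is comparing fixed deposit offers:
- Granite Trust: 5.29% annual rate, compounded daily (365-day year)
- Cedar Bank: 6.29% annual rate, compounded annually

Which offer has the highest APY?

Cedar Bank

Granite Trust: (1 + 0.0529/365)^365 − 1 = 5.432%
Cedar Bank: compounded annually, EAR = 6.290%
The highest effective annual rate is Cedar Bank at 6.290%.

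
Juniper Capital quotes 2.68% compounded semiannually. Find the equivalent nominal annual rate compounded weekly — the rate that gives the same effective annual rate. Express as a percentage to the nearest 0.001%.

EAR = (1 + 0.0268/2)^2 − 1 = 0.026980.
Solve (1 + r/52)^52 = 1.026980: r/52 = 1.026980^(1/52) − 1 = 0.000512, so r = 0.026629 = 2.663%.

2.663%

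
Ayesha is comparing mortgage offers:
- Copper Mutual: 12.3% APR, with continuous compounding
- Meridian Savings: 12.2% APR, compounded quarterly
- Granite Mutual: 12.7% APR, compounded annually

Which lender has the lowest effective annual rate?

Copper Mutual: e^0.123 − 1 = 13.088%
Meridian Savings: (1 + 0.122/4)^4 − 1 = 12.770%
Granite Mutual: compounded annually, EAR = 12.700%
The lowest effective annual rate is Granite Mutual at 12.700%.

Granite Mutual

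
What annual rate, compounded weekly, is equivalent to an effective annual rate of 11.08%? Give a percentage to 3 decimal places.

10.519%

(1 + r/52)^52 − 1 = 0.1108, so 1 + r/52 = 1.1108^(1/52).
r/52 = 0.002023, so r = 0.105187 = 10.519%.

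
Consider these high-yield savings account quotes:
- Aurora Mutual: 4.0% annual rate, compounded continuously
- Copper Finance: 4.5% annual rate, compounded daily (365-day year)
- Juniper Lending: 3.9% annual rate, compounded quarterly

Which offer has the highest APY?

Aurora Mutual: e^0.040 − 1 = 4.081%
Copper Finance: (1 + 0.045/365)^365 − 1 = 4.602%
Juniper Lending: (1 + 0.039/4)^4 − 1 = 3.957%
The highest effective annual rate is Copper Finance at 4.602%.

Copper Finance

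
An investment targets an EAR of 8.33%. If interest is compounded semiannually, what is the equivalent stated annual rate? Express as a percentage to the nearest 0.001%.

8.163%

(1 + r/2)^2 − 1 = 0.0833, so 1 + r/2 = 1.0833^(1/2).
r/2 = 0.040817, so r = 0.081634 = 8.163%.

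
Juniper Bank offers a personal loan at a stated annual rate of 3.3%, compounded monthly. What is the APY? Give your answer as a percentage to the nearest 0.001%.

EAR = (1 + 0.033/12)^12 − 1.
= 1.033504 − 1 = 3.350%.

3.350%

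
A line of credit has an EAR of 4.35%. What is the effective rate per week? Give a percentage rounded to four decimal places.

0.0819%

The per-week rate i satisfies (1 + i)^52 = 1 + 0.0435.
i = 1.0435^(1/52) − 1 = 0.0008192 = 0.0819%.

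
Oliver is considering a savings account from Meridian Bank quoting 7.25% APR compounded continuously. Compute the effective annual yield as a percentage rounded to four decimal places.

With continuous compounding, EAR = e^0.0725 − 1.
e^0.0725 = 1.075193, so EAR = 0.075193 = 7.5193%.

7.5193%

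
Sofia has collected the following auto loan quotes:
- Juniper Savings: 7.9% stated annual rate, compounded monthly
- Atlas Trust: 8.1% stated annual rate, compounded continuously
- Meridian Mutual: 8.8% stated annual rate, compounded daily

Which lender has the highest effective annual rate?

Juniper Savings: (1 + 0.079/12)^12 − 1 = 8.192%
Atlas Trust: e^0.081 − 1 = 8.437%
Meridian Mutual: (1 + 0.088/365)^365 − 1 = 9.198%
The highest effective annual rate is Meridian Mutual at 9.198%.

Meridian Mutual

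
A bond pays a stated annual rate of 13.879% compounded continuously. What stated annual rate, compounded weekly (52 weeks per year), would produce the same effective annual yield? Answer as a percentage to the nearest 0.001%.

EAR under continuous compounding: e^0.13879 − 1 = 0.148883.
Solve (1 + r/52)^52 = 1.148883: r/52 = 1.148883^(1/52) − 1 = 0.002673, so r = 0.138975 = 13.898%.

13.898%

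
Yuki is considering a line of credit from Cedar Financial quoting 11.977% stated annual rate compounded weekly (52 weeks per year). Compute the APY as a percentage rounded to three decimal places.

12.708%

EAR = (1 + 0.11977/52)^52 − 1.
= 1.127082 − 1 = 12.708%.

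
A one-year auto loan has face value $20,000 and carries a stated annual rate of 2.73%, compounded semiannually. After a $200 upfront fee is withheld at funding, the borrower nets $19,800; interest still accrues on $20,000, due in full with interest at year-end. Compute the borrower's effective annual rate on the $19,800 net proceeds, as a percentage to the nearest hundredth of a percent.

Amount owed after one year: 20,000 × (1 + 0.0273/2)^2 = 20,000 × 1.027486 = $20,549.73.
Effective rate on net proceeds: 20,549.73 / 19,800 − 1 = 0.037865 = 3.79%.

3.79%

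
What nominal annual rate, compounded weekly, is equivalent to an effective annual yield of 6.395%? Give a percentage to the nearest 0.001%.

(1 + r/52)^52 − 1 = 0.06395, so 1 + r/52 = 1.06395^(1/52).
r/52 = 0.001193, so r = 0.062025 = 6.203%.

6.203%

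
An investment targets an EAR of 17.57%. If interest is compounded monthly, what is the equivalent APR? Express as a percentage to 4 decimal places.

16.2960%

(1 + r/12)^12 − 1 = 0.1757, so 1 + r/12 = 1.1757^(1/12).
r/12 = 0.013580, so r = 0.162960 = 16.2960%.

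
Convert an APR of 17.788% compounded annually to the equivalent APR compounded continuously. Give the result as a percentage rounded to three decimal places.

16.372%

Compounded annually, EAR = nominal = 0.177880.
Equivalent continuous rate: r = ln(1 + 0.177880) = 0.163716 = 16.372%.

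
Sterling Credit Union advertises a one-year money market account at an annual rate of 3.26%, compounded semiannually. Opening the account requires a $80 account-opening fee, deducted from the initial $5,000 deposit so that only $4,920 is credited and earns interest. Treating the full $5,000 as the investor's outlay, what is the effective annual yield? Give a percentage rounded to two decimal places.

1.63%

Value after one year: 4,920 × (1 + 0.0326/2)^2 = 4,920 × 1.032866 = $5,081.70.
Effective yield on the $5,000 outlay: 5,081.70 / 5,000 − 1 = 0.016340 = 1.63%.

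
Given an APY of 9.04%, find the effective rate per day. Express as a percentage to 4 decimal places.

0.0237%

The per-day rate i satisfies (1 + i)^365 = 1 + 0.0904.
i = 1.0904^(1/365) − 1 = 0.0002371 = 0.0237%.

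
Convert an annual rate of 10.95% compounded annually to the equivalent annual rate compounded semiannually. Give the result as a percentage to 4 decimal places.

10.6656%

Compounded annually, EAR = nominal = 0.109500.
Solve (1 + r/2)^2 = 1.109500: r/2 = 1.109500^(1/2) − 1 = 0.053328, so r = 0.106656 = 10.6656%.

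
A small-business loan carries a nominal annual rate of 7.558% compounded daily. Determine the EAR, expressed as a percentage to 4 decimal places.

EAR = (1 + 0.07558/365)^365 − 1.
= 1.078501 − 1 = 7.8501%.

7.8501%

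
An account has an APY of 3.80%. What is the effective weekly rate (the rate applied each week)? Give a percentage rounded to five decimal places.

The per-week rate i satisfies (1 + i)^52 = 1 + 0.0380.
i = 1.0380^(1/52) − 1 = 0.0007175 = 0.07175%.

0.07175%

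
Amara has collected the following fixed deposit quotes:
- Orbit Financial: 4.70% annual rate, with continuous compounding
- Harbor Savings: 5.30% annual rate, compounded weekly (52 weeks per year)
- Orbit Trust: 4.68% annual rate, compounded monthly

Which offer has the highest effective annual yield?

Harbor Savings

Orbit Financial: e^0.0470 − 1 = 4.812%
Harbor Savings: (1 + 0.0530/52)^52 − 1 = 5.440%
Orbit Trust: (1 + 0.0468/12)^12 − 1 = 4.782%
The highest effective annual rate is Harbor Savings at 5.440%.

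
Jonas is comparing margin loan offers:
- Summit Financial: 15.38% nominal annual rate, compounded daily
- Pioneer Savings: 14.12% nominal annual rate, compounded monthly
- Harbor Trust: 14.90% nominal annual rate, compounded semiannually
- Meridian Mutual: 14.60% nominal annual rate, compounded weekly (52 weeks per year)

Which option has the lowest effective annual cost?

Summit Financial: (1 + 0.1538/365)^365 − 1 = 16.622%
Pioneer Savings: (1 + 0.1412/12)^12 − 1 = 15.071%
Harbor Trust: (1 + 0.1490/2)^2 − 1 = 15.455%
Meridian Mutual: (1 + 0.1460/52)^52 − 1 = 15.696%
The lowest effective annual rate is Pioneer Savings at 15.071%.

Pioneer Savings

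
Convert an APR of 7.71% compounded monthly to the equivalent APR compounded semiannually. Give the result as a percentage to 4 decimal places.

7.8349%

EAR = (1 + 0.0771/12)^12 − 1 = 0.079884.
Solve (1 + r/2)^2 = 1.079884: r/2 = 1.079884^(1/2) − 1 = 0.039175, so r = 0.078349 = 7.8349%.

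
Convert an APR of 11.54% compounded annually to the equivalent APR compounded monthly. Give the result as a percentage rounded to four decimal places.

10.9712%

Compounded annually, EAR = nominal = 0.115400.
Solve (1 + r/12)^12 = 1.115400: r/12 = 1.115400^(1/12) − 1 = 0.009143, so r = 0.109712 = 10.9712%.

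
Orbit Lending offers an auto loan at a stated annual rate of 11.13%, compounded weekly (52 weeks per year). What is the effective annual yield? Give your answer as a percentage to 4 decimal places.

11.7597%

EAR = (1 + 0.1113/52)^52 − 1.
= (1 + 0.002140)^52 − 1 = 1.117597 − 1 = 11.7597%.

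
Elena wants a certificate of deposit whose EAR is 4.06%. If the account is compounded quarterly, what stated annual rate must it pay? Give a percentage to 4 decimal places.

(1 + r/4)^4 − 1 = 0.0406, so 1 + r/4 = 1.0406^(1/4).
r/4 = 0.009999, so r = 0.039996 = 3.9996%.

3.9996%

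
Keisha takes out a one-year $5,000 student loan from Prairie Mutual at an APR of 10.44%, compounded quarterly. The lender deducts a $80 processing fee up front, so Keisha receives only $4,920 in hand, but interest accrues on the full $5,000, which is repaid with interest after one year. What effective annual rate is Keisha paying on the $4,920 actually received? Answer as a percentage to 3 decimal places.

12.658%

Amount owed after one year: 5,000 × (1 + 0.1044/4)^4 = 5,000 × 1.108559 = $5,542.79.
Effective rate on net proceeds: 5,542.79 / 4,920 − 1 = 0.126584 = 12.658%.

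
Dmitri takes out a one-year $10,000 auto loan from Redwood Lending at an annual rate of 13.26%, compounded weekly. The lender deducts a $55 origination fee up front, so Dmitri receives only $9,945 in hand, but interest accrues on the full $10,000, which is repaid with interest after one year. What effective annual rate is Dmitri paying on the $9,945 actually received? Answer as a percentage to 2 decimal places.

14.79%

Amount owed after one year: 10,000 × (1 + 0.1326/52)^52 = 10,000 × 1.141600 = $11,416.00.
Effective rate on net proceeds: 11,416.00 / 9,945 − 1 = 0.147914 = 14.79%.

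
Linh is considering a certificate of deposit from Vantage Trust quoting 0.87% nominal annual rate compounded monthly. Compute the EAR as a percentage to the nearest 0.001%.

0.873%

EAR = (1 + 0.0087/12)^12 − 1.
= 1.008735 − 1 = 0.873%.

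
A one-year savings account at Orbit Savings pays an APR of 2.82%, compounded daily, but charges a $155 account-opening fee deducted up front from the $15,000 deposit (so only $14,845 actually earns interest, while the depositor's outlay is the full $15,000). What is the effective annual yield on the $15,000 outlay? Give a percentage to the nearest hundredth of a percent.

Value after one year: 14,845 × (1 + 0.0282/365)^365 = 14,845 × 1.028600 = $15,269.57.
Effective yield on the $15,000 outlay: 15,269.57 / 15,000 − 1 = 0.017971 = 1.80%.

1.80%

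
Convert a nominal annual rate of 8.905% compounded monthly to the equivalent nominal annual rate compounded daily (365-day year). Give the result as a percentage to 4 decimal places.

8.8732%

EAR = (1 + 0.08905/12)^12 − 1 = 0.092776.
Solve (1 + r/365)^365 = 1.092776: r/365 = 1.092776^(1/365) − 1 = 0.000243, so r = 0.088732 = 8.8732%.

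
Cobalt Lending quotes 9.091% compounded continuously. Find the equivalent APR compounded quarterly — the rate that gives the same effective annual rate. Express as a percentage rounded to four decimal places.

EAR under continuous compounding: e^0.09091 − 1 = 0.095170.
Solve (1 + r/4)^4 = 1.095170: r/4 = 1.095170^(1/4) − 1 = 0.022988, so r = 0.091951 = 9.1951%.

9.1951%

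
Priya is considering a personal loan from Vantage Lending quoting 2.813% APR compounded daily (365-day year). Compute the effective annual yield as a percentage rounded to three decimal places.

EAR = (1 + 0.02813/365)^365 − 1.
= (1 + 0.000077)^365 − 1 = 1.028528 − 1 = 2.853%.

2.853%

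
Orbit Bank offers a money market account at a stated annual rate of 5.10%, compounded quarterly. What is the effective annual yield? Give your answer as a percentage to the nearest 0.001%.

EAR = (1 + 0.0510/4)^4 − 1.
= (1 + 0.012750)^4 − 1 = 1.051984 − 1 = 5.198%.

5.198%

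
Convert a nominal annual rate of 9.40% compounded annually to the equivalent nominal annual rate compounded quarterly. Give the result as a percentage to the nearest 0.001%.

9.086%

Compounded annually, EAR = nominal = 0.094000.
Solve (1 + r/4)^4 = 1.094000: r/4 = 1.094000^(1/4) − 1 = 0.022714, so r = 0.090857 = 9.086%.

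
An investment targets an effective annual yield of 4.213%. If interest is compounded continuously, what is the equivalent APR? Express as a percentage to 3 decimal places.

4.127%

Continuous: nominal r satisfies e^r − 1 = 0.04213.
r = ln(1 + 0.04213) = ln(1.04213) = 0.041267 = 4.127%.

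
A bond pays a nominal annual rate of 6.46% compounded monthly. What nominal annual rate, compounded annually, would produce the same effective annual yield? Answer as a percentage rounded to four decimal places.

6.6547%

EAR = (1 + 0.0646/12)^12 − 1 = 0.066547.
Compounded annually, the equivalent nominal rate is the EAR itself: 6.6547%.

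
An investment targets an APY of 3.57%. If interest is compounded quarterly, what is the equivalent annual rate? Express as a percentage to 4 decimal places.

3.5232%

(1 + r/4)^4 − 1 = 0.0357, so 1 + r/4 = 1.0357^(1/4).
r/4 = 0.008808, so r = 0.035232 = 3.5232%.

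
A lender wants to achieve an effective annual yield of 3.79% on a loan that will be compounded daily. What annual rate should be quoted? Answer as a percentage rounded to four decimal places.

3.7201%

(1 + r/365)^365 − 1 = 0.0379, so 1 + r/365 = 1.0379^(1/365).
r/365 = 0.000102, so r = 0.037201 = 3.7201%.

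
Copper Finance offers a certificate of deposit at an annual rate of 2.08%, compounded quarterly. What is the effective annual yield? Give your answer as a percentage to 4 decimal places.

2.0963%

EAR = (1 + 0.0208/4)^4 − 1.
= (1 + 0.005200)^4 − 1 = 1.020963 − 1 = 2.0963%.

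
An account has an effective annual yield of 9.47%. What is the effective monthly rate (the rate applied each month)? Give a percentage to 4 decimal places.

The per-month rate i satisfies (1 + i)^12 = 1 + 0.0947.
i = 1.0947^(1/12) − 1 = 0.0075685 = 0.7569%.

0.7569%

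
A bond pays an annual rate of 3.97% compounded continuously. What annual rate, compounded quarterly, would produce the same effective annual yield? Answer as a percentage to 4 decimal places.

3.9898%

EAR under continuous compounding: e^0.0397 − 1 = 0.040499.
Solve (1 + r/4)^4 = 1.040499: r/4 = 1.040499^(1/4) − 1 = 0.009974, so r = 0.039898 = 3.9898%.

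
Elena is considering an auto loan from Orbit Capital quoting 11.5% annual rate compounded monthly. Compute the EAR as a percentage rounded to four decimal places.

EAR = (1 + 0.115/12)^12 − 1.
= 1.121259 − 1 = 12.1259%.

12.1259%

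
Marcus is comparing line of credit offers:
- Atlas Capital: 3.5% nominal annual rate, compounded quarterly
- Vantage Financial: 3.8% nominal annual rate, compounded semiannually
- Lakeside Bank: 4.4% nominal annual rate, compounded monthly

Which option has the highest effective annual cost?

Lakeside Bank

Atlas Capital: (1 + 0.035/4)^4 − 1 = 3.546%
Vantage Financial: (1 + 0.038/2)^2 − 1 = 3.836%
Lakeside Bank: (1 + 0.044/12)^12 − 1 = 4.490%
The highest effective annual rate is Lakeside Bank at 4.490%.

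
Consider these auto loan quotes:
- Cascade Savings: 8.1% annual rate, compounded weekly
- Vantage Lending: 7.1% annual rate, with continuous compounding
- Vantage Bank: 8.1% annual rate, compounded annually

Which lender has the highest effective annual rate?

Cascade Savings: (1 + 0.081/52)^52 − 1 = 8.430%
Vantage Lending: e^0.071 − 1 = 7.358%
Vantage Bank: compounded annually, EAR = 8.100%
The highest effective annual rate is Cascade Savings at 8.430%.

Cascade Savings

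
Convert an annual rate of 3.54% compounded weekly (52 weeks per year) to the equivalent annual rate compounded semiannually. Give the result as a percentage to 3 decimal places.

3.570%

EAR = (1 + 0.0354/52)^52 − 1 = 0.036022.
Solve (1 + r/2)^2 = 1.036022: r/2 = 1.036022^(1/2) − 1 = 0.017851, so r = 0.035703 = 3.570%.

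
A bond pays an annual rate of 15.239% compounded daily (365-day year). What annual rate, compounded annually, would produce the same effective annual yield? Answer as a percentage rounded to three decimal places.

EAR = (1 + 0.15239/365)^365 − 1 = 0.164577.
Compounded annually, the equivalent nominal rate is the EAR itself: 16.458%.

16.458%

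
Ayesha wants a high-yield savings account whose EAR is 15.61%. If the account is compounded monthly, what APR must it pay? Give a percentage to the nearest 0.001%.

14.593%

(1 + r/12)^12 − 1 = 0.1561, so 1 + r/12 = 1.1561^(1/12).
r/12 = 0.012161, so r = 0.145932 = 14.593%.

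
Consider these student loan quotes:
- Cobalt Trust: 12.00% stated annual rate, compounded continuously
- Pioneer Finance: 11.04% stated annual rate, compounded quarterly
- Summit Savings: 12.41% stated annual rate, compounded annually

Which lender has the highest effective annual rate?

Cobalt Trust

Cobalt Trust: e^0.1200 − 1 = 12.750%
Pioneer Finance: (1 + 0.1104/4)^4 − 1 = 11.506%
Summit Savings: compounded annually, EAR = 12.410%
The highest effective annual rate is Cobalt Trust at 12.750%.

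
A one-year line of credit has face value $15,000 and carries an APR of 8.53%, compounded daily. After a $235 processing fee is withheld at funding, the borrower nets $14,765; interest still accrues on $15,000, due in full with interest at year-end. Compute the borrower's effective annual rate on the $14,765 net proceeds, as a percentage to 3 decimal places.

10.637%

Amount owed after one year: 15,000 × (1 + 0.0853/365)^365 = 15,000 × 1.089033 = $16,335.49.
Effective rate on net proceeds: 16,335.49 / 14,765 − 1 = 0.106366 = 10.637%.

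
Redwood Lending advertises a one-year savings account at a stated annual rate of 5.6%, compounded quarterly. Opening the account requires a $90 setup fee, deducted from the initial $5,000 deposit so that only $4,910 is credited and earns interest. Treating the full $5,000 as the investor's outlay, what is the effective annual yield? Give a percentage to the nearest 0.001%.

3.816%

Value after one year: 4,910 × (1 + 0.056/4)^4 = 4,910 × 1.057187 = $5,190.79.
Effective yield on the $5,000 outlay: 5,190.79 / 5,000 − 1 = 0.038158 = 3.816%.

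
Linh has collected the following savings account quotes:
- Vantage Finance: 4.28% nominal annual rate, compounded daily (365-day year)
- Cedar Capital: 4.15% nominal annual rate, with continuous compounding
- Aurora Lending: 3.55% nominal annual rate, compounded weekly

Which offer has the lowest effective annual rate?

Aurora Lending

Vantage Finance: (1 + 0.0428/365)^365 − 1 = 4.373%
Cedar Capital: e^0.0415 − 1 = 4.237%
Aurora Lending: (1 + 0.0355/52)^52 − 1 = 3.613%
The lowest effective annual rate is Aurora Lending at 3.613%.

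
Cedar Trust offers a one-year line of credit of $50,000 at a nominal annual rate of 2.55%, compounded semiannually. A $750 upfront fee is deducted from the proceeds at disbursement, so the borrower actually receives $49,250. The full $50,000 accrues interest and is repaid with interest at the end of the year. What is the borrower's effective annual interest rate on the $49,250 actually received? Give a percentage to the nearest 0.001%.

4.128%

Amount owed after one year: 50,000 × (1 + 0.0255/2)^2 = 50,000 × 1.025663 = $51,283.13.
Effective rate on net proceeds: 51,283.13 / 49,250 − 1 = 0.041282 = 4.128%.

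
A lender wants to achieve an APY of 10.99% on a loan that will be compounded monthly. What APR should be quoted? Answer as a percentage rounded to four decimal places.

10.4724%

(1 + r/12)^12 − 1 = 0.1099, so 1 + r/12 = 1.1099^(1/12).
r/12 = 0.008727, so r = 0.104724 = 10.4724%.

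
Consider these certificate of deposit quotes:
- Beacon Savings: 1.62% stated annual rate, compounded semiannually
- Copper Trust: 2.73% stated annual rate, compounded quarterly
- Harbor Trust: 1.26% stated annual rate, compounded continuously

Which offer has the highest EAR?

Copper Trust

Beacon Savings: (1 + 0.0162/2)^2 − 1 = 1.627%
Copper Trust: (1 + 0.0273/4)^4 − 1 = 2.758%
Harbor Trust: e^0.0126 − 1 = 1.268%
The highest effective annual rate is Copper Trust at 2.758%.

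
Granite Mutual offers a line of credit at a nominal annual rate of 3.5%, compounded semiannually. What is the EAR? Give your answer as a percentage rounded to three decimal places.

EAR = (1 + 0.035/2)^2 − 1.
= (1 + 0.017500)^2 − 1 = 1.035306 − 1 = 3.531%.

3.531%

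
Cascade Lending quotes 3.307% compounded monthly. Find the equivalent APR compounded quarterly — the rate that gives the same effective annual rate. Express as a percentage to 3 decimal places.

3.316%

EAR = (1 + 0.03307/12)^12 − 1 = 0.033576.
Solve (1 + r/4)^4 = 1.033576: r/4 = 1.033576^(1/4) − 1 = 0.008290, so r = 0.033161 = 3.316%.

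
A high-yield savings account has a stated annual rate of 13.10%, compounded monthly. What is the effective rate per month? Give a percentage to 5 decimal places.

With a nominal annual rate compounded monthly, the periodic rate is the nominal rate divided by 12.
i = 0.1310 / 12 = 0.0109167 = 1.09167%.

1.09167%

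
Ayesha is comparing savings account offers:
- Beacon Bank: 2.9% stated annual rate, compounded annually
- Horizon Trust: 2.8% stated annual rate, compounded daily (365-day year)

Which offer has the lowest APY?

Horizon Trust

Beacon Bank: compounded annually, EAR = 2.900%
Horizon Trust: (1 + 0.028/365)^365 − 1 = 2.839%
The lowest effective annual rate is Horizon Trust at 2.839%.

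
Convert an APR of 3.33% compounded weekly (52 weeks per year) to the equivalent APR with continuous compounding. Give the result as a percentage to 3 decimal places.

EAR = (1 + 0.0333/52)^52 − 1 = 0.033850.
Equivalent continuous rate: r = ln(1 + 0.033850) = 0.033289 = 3.329%.

3.329%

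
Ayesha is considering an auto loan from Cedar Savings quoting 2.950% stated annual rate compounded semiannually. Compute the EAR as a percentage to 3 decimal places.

2.972%

EAR = (1 + 0.02950/2)^2 − 1.
= (1 + 0.014750)^2 − 1 = 1.029718 − 1 = 2.972%.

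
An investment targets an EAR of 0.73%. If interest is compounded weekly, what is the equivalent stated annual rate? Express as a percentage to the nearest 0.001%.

0.727%

(1 + r/52)^52 − 1 = 0.0073, so 1 + r/52 = 1.0073^(1/52).
r/52 = 0.000140, so r = 0.007274 = 0.727%.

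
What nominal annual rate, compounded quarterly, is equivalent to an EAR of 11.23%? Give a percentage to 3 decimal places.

(1 + r/4)^4 − 1 = 0.1123, so 1 + r/4 = 1.1123^(1/4).
r/4 = 0.026965, so r = 0.107859 = 10.786%.

10.786%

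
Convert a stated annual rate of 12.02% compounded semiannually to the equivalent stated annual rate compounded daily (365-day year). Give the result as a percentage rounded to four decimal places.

EAR = (1 + 0.1202/2)^2 − 1 = 0.123812.
Solve (1 + r/365)^365 = 1.123812: r/365 = 1.123812^(1/365) − 1 = 0.000320, so r = 0.116745 = 11.6745%.

11.6745%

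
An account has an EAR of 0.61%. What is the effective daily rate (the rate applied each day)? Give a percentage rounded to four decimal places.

The per-day rate i satisfies (1 + i)^365 = 1 + 0.0061.
i = 1.0061^(1/365) − 1 = 0.0000167 = 0.0017%.

0.0017%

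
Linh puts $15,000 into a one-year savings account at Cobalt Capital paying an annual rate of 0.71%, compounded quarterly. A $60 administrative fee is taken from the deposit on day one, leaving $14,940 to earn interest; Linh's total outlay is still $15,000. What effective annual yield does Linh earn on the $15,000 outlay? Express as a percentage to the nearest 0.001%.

0.309%

Value after one year: 14,940 × (1 + 0.0071/4)^4 = 14,940 × 1.007119 = $15,046.36.
Effective yield on the $15,000 outlay: 15,046.36 / 15,000 − 1 = 0.003090 = 0.309%.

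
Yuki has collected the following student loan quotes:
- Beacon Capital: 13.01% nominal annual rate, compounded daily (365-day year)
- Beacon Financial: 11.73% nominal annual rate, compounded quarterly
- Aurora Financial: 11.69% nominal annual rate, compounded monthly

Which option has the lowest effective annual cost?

Beacon Capital: (1 + 0.1301/365)^365 − 1 = 13.892%
Beacon Financial: (1 + 0.1173/4)^4 − 1 = 12.256%
Aurora Financial: (1 + 0.1169/12)^12 − 1 = 12.337%
The lowest effective annual rate is Beacon Financial at 12.256%.

Beacon Financial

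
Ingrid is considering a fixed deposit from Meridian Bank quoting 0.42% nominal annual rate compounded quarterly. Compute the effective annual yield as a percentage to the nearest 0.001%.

0.421%

EAR = (1 + 0.0042/4)^4 − 1.
= (1 + 0.001050)^4 − 1 = 1.004207 − 1 = 0.421%.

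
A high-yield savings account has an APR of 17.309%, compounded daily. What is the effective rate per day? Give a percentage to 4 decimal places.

0.0474%

With a nominal annual rate compounded daily, the periodic rate is the nominal rate divided by 365.
i = 0.17309 / 365 = 0.0004742 = 0.0474%.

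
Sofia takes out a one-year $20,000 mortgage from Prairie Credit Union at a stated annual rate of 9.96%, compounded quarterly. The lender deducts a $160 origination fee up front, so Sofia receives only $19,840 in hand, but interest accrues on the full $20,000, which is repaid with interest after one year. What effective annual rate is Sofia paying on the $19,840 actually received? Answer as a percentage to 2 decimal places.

Amount owed after one year: 20,000 × (1 + 0.0996/4)^4 = 20,000 × 1.103382 = $22,067.64.
Effective rate on net proceeds: 22,067.64 / 19,840 − 1 = 0.112280 = 11.23%.

11.23%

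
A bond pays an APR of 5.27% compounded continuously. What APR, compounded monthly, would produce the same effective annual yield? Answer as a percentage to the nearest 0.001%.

5.282%

EAR under continuous compounding: e^0.0527 − 1 = 0.054113.
Solve (1 + r/12)^12 = 1.054113: r/12 = 1.054113^(1/12) − 1 = 0.004401, so r = 0.052816 = 5.282%.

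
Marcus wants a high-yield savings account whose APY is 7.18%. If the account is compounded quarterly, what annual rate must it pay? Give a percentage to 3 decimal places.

(1 + r/4)^4 − 1 = 0.0718, so 1 + r/4 = 1.0718^(1/4).
r/4 = 0.017486, so r = 0.069944 = 6.994%.

6.994%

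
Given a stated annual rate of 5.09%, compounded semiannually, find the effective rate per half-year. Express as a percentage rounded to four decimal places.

2.5450%

With a nominal annual rate compounded semiannually, the periodic rate is the nominal rate divided by 2.
i = 0.0509 / 2 = 0.0254500 = 2.5450%.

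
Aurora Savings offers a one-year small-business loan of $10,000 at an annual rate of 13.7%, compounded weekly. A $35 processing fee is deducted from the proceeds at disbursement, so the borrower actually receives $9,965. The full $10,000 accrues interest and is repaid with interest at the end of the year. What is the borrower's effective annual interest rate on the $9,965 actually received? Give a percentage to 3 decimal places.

15.065%

Amount owed after one year: 10,000 × (1 + 0.137/52)^52 = 10,000 × 1.146622 = $11,466.22.
Effective rate on net proceeds: 11,466.22 / 9,965 − 1 = 0.150649 = 15.065%.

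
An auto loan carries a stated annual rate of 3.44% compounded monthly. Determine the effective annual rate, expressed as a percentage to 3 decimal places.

EAR = (1 + 0.0344/12)^12 − 1.
= 1.034948 − 1 = 3.495%.

3.495%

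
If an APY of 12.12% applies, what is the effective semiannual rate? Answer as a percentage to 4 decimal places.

The per-half-year rate i satisfies (1 + i)^2 = 1 + 0.1212.
i = 1.1212^(1/2) − 1 = 0.0588673 = 5.8867%.

5.8867%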